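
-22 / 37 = -0.59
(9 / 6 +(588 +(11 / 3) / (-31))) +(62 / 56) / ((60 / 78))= 15384979 / 26040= 590.82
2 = 2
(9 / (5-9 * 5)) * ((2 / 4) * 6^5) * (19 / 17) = -977.72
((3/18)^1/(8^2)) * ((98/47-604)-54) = -1.71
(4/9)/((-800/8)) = -1/225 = -0.00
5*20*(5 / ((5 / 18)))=1800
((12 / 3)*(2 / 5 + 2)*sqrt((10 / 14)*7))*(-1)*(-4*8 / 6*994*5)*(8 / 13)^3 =130285568*sqrt(5) / 2197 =132602.36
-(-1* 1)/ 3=1/ 3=0.33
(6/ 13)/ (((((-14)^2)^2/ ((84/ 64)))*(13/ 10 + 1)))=45/ 6563648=0.00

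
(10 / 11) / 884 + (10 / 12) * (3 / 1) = 6080 / 2431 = 2.50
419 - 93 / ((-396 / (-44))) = 408.67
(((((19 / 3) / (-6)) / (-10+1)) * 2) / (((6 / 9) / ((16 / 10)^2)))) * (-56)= -34048 / 675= -50.44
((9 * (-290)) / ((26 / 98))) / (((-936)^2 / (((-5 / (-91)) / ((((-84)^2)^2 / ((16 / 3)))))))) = -725 / 10969485875712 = -0.00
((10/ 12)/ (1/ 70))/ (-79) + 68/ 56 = 1579/ 3318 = 0.48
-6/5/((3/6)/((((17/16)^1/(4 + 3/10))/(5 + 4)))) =-17/258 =-0.07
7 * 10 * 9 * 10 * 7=44100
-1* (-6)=6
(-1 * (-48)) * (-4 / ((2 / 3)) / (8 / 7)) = -252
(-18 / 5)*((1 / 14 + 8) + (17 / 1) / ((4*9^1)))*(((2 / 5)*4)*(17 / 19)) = -146404 / 3325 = -44.03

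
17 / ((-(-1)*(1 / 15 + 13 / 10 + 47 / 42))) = 6.84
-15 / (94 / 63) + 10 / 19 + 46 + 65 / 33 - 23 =910169 / 58938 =15.44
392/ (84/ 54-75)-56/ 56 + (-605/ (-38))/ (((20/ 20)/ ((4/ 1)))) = 720219/ 12559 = 57.35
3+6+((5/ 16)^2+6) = 3865/ 256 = 15.10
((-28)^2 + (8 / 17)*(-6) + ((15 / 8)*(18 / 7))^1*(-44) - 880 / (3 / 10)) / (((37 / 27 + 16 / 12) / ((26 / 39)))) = -5064330 / 8687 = -582.98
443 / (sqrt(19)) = 443* sqrt(19) / 19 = 101.63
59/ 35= 1.69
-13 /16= -0.81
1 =1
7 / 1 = 7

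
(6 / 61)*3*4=72 / 61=1.18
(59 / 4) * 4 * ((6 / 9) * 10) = 1180 / 3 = 393.33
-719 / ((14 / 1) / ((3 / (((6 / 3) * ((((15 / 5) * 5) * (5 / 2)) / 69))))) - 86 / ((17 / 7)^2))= 14337579 / 189616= 75.61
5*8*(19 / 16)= 95 / 2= 47.50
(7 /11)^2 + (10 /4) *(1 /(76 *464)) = 3456477 /8533888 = 0.41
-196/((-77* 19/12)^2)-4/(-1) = 174148/43681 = 3.99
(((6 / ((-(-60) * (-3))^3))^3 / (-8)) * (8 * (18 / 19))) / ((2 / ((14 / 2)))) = 7 / 1938696768000000000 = 0.00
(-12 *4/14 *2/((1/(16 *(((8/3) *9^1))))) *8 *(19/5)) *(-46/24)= 5369856/35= 153424.46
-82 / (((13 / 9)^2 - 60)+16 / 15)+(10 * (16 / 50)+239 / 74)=67059417 / 8518510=7.87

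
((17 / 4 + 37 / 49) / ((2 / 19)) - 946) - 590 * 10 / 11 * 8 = -22376523 / 4312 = -5189.36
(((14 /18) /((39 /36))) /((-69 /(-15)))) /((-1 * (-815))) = 28 /146211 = 0.00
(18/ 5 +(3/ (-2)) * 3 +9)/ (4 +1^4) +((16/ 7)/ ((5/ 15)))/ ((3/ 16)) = 13367/ 350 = 38.19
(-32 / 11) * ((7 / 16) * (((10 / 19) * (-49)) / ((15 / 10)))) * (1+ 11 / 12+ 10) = 44590 / 171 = 260.76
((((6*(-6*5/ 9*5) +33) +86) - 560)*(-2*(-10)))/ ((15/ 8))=-17312/ 3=-5770.67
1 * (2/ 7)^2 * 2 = 0.16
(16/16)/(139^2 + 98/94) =47/908136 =0.00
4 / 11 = 0.36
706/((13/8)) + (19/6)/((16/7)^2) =8687431/19968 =435.07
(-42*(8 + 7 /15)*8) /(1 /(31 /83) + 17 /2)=-254.51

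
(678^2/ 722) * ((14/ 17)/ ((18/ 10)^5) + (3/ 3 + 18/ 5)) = 595211842042/ 201324285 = 2956.48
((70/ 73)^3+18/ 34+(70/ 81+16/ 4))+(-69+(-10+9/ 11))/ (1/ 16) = -7333930444991/ 5892440499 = -1244.63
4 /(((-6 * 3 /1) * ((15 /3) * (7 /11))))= -22 /315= -0.07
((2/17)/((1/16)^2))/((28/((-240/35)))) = -6144/833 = -7.38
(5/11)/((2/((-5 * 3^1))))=-75/22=-3.41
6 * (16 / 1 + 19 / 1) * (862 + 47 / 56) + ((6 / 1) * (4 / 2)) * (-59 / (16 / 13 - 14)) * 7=60286011 / 332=181584.37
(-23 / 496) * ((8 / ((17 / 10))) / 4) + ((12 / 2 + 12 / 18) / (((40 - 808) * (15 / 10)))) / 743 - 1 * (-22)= 21.95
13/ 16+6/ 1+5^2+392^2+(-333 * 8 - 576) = 2407293/ 16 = 150455.81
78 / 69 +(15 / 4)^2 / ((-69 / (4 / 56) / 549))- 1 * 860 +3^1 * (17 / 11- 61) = -2575435 / 2464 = -1045.23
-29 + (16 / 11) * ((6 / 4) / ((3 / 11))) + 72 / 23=-411 / 23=-17.87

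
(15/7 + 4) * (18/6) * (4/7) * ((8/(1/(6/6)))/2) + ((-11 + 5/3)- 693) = -97051/147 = -660.21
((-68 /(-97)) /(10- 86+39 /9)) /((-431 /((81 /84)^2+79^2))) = 249577323 /1761746980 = 0.14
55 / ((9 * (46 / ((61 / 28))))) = 3355 / 11592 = 0.29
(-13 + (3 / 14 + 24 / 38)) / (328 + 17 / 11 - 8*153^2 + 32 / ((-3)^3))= 15741 / 242113466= 0.00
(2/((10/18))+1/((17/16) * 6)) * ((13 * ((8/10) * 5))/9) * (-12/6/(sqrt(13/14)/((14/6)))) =-53648 * sqrt(182)/6885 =-105.12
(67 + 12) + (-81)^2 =6640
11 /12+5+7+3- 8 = 7.92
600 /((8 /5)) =375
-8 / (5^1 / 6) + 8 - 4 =-28 / 5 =-5.60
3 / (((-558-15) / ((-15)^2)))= -225 / 191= -1.18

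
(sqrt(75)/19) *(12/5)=12 *sqrt(3)/19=1.09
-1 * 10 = -10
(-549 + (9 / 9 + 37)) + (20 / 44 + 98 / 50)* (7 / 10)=-700301 / 1375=-509.31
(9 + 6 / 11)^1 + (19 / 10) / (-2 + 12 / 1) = 10709 / 1100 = 9.74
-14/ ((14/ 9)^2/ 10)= -405/ 7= -57.86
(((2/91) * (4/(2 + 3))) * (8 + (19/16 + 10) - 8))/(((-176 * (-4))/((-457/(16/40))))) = -81803/256256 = -0.32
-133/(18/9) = -133/2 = -66.50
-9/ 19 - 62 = -1187/ 19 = -62.47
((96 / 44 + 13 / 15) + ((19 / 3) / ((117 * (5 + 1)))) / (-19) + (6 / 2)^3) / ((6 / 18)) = 3480461 / 38610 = 90.14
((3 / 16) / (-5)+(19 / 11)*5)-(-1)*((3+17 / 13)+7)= 227731 / 11440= 19.91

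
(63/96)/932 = 21/29824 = 0.00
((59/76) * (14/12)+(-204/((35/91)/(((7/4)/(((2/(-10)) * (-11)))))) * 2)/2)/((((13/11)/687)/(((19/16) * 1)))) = -290619.85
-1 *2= -2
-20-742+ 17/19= -14461/19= -761.11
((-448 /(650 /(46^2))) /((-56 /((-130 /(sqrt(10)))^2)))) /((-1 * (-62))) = 110032 /155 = 709.88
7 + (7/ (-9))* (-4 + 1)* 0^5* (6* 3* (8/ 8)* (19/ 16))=7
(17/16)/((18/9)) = 17/32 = 0.53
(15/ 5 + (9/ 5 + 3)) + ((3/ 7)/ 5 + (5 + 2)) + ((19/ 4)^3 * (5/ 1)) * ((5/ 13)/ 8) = 9469401/ 232960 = 40.65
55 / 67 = 0.82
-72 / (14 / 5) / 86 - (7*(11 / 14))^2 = -36781 / 1204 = -30.55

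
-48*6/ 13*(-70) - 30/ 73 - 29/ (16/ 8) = 1535.86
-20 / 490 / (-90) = 1 / 2205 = 0.00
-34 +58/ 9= -248/ 9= -27.56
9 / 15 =3 / 5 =0.60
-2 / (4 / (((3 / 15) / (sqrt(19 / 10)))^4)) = -2 / 9025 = -0.00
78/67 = 1.16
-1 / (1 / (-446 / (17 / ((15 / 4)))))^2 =-11189025 / 1156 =-9679.09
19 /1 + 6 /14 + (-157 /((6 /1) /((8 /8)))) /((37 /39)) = -4223 /518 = -8.15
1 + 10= 11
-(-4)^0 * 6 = -6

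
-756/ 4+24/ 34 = -3201/ 17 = -188.29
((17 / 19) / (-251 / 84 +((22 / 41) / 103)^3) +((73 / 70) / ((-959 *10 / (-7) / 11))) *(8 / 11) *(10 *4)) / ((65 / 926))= -712489273302656888 / 895534870807042921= -0.80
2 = 2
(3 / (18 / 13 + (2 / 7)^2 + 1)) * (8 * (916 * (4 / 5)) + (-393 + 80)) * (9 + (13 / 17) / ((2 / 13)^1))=5037329115 / 53414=94307.28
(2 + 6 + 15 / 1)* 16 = 368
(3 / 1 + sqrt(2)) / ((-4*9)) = -0.12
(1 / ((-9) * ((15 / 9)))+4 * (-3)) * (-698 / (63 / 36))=505352 / 105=4812.88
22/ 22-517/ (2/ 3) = -1549/ 2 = -774.50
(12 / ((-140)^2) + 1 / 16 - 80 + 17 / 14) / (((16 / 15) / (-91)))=60175557 / 8960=6716.02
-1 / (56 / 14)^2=-0.06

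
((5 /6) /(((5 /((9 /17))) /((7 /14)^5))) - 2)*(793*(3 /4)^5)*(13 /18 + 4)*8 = -232630515 /16384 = -14198.64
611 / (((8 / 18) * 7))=5499 / 28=196.39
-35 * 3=-105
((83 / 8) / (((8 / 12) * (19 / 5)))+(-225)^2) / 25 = 3078249 / 1520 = 2025.16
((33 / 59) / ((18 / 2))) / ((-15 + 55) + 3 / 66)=242 / 155937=0.00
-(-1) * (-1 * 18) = -18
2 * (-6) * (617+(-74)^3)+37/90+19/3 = 436976167/90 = 4855290.74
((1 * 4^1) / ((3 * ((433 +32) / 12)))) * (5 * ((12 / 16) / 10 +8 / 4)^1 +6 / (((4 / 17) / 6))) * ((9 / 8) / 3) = 1307 / 620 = 2.11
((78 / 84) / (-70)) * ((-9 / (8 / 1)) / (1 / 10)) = 117 / 784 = 0.15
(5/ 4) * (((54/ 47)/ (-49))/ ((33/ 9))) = -0.01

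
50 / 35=1.43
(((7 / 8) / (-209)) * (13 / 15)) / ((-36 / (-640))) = -364 / 5643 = -0.06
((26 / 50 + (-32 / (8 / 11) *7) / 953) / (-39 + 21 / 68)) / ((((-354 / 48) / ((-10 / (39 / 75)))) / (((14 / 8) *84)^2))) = -183735276480 / 641044027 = -286.62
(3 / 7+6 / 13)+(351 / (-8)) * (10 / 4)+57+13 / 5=-49.20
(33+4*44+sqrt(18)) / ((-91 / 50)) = -10450 / 91-150*sqrt(2) / 91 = -117.17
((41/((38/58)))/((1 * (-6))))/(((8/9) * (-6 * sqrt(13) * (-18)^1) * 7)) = -1189 * sqrt(13)/995904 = -0.00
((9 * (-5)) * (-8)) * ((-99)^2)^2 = 34581456360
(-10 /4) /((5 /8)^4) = -2048 /125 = -16.38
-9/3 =-3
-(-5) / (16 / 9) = 45 / 16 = 2.81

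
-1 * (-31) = 31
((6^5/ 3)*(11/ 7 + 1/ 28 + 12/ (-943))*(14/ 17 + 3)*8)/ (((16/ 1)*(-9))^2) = 2736435/ 448868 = 6.10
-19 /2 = -9.50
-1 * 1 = -1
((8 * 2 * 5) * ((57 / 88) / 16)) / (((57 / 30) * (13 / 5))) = 375 / 572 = 0.66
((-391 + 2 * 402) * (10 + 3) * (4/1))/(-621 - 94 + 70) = -21476/645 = -33.30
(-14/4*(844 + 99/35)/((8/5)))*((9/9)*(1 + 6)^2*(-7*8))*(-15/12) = -50830885/8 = -6353860.62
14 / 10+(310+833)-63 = 5407 / 5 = 1081.40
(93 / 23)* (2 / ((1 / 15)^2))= 41850 / 23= 1819.57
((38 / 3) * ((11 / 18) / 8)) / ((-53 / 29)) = -6061 / 11448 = -0.53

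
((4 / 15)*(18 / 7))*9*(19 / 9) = 13.03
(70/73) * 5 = 350/73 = 4.79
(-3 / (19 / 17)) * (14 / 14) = -51 / 19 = -2.68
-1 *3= -3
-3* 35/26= -105/26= -4.04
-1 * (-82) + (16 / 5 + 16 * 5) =826 / 5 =165.20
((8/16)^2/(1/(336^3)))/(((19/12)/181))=20597649408/19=1084086810.95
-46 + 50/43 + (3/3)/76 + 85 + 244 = 928687/3268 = 284.18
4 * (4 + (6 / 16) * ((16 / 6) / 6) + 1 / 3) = 18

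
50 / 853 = 0.06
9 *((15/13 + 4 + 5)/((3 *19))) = 396/247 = 1.60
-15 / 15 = -1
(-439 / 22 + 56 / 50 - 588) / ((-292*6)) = 111253 / 321200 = 0.35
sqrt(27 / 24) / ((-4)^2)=3*sqrt(2) / 64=0.07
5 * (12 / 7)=60 / 7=8.57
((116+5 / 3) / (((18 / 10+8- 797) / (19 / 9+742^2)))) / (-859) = 8745742675 / 91287648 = 95.80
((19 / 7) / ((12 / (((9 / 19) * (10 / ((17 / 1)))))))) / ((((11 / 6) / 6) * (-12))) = -45 / 2618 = -0.02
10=10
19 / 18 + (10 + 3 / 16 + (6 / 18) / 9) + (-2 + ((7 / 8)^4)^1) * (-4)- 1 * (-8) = 689413 / 27648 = 24.94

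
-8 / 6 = -4 / 3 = -1.33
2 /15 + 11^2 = 1817 /15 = 121.13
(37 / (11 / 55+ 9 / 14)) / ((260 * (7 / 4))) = 74 / 767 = 0.10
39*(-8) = -312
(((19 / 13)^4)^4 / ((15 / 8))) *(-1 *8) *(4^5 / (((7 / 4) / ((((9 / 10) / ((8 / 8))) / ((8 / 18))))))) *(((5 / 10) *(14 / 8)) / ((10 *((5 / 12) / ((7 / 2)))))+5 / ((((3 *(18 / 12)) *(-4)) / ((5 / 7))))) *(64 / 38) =-40359532894217900379159527424 / 20378383656234882630625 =-1980507.07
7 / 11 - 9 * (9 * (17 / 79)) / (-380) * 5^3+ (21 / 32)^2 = 114981319 / 16907264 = 6.80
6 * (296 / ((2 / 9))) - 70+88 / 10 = 39654 / 5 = 7930.80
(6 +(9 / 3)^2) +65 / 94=1475 / 94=15.69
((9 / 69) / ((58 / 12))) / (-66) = -3 / 7337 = -0.00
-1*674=-674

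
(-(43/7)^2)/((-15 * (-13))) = -1849/9555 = -0.19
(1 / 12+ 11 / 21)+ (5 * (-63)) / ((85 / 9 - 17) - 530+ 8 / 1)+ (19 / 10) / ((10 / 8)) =4540537 / 1668100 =2.72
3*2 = 6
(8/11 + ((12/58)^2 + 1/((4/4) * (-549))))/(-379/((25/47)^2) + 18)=-2438640625/4194889900839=-0.00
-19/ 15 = -1.27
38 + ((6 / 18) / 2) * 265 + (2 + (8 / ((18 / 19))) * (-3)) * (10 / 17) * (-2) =3727 / 34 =109.62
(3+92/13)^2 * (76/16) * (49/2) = 15976891/1352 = 11817.23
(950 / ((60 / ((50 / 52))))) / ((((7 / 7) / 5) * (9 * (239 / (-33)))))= -130625 / 111852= -1.17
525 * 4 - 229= 1871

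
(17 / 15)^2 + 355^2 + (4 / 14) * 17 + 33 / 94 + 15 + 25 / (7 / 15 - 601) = 126046.45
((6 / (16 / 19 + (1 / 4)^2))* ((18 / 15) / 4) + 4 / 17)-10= -181738 / 23375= -7.77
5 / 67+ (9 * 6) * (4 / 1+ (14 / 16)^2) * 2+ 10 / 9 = 515.87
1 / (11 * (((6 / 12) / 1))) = 2 / 11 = 0.18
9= 9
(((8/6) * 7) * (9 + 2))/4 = 25.67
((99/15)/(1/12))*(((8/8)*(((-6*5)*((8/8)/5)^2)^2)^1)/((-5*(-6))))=2376/625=3.80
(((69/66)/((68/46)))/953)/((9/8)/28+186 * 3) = 29624/22276553211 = 0.00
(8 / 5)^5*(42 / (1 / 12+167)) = 16515072 / 6265625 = 2.64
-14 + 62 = 48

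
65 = 65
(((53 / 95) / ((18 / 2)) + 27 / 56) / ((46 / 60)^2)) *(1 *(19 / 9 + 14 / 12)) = 7685635 / 2532852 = 3.03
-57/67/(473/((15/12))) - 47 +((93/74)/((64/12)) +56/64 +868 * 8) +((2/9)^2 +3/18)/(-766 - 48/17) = 27401746798263307/3972356818848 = 6898.11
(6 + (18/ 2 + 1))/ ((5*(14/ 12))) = 96/ 35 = 2.74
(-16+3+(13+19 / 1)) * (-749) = -14231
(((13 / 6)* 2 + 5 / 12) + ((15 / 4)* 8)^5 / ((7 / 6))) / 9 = 2314286.24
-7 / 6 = -1.17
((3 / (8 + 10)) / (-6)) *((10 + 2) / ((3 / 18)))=-2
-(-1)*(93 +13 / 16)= 1501 / 16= 93.81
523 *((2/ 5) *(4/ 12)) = 1046/ 15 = 69.73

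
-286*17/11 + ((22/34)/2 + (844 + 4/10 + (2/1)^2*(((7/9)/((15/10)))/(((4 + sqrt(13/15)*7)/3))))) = 403.32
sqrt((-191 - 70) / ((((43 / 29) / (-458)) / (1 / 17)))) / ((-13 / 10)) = -870 * sqrt(334798) / 9503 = -52.97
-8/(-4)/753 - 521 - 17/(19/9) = -529.05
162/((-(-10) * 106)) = 81/530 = 0.15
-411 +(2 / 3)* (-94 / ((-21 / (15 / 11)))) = -94001 / 231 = -406.93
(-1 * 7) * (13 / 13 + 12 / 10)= -77 / 5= -15.40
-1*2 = -2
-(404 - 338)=-66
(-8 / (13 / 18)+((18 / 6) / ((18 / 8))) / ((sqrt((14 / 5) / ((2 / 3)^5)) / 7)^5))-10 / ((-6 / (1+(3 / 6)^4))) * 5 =-1387 / 624+5017600 * sqrt(105) / 4782969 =8.53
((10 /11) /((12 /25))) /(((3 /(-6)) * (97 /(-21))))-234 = -233.18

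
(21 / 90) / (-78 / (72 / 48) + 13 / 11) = -0.00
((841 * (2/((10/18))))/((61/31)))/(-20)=-234639/3050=-76.93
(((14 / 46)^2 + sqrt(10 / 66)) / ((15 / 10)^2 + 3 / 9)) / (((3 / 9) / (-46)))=-552*sqrt(165) / 341 - 3528 / 713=-25.74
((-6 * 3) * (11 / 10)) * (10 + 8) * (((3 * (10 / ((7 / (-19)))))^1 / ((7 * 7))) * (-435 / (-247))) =4651020 / 4459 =1043.06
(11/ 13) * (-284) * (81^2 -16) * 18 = -28310649.23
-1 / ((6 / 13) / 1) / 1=-13 / 6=-2.17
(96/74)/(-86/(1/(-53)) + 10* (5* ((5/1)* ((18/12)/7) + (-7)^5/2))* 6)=-168/325844089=-0.00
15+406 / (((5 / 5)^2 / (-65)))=-26375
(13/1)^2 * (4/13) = 52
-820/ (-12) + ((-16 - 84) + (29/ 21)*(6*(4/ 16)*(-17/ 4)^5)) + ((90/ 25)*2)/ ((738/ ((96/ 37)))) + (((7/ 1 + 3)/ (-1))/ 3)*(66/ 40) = -949072626919/ 326215680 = -2909.34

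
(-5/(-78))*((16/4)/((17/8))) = 80/663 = 0.12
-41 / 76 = -0.54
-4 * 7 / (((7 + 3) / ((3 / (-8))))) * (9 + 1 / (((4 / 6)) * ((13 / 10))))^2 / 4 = 22869 / 845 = 27.06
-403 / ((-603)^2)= -403 / 363609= -0.00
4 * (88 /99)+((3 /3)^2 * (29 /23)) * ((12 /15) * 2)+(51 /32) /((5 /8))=33629 /4140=8.12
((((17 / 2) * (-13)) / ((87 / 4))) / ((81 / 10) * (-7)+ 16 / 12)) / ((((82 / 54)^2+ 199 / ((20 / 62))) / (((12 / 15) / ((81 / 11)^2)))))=388960 / 177901687521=0.00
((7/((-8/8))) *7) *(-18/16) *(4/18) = 12.25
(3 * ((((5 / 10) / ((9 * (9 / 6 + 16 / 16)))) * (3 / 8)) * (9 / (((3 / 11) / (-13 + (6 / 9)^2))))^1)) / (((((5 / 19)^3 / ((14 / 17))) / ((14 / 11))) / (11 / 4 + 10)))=-37978283 / 5000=-7595.66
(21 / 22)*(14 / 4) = 147 / 44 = 3.34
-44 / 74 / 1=-22 / 37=-0.59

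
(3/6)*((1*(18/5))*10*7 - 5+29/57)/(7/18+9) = 13.18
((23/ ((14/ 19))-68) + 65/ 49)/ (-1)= 3475/ 98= 35.46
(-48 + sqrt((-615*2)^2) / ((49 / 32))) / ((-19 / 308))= -1628352 / 133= -12243.25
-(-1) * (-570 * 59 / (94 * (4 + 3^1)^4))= -16815 / 112847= -0.15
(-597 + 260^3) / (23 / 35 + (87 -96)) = -615139105 / 292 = -2106640.77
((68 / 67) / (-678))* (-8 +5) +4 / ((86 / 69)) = 1046260 / 325553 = 3.21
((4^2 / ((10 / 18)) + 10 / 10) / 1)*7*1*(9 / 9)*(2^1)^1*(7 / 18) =7301 / 45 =162.24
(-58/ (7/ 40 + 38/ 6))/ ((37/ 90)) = -626400/ 28897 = -21.68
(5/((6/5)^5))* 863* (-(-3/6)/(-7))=-13484375/108864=-123.86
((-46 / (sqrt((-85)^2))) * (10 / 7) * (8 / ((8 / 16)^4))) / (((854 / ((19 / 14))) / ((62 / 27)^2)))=-0.83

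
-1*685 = -685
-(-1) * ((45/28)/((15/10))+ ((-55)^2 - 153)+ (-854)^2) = 10250647/14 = 732189.07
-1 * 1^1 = -1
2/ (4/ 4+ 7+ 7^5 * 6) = 1/ 50425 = 0.00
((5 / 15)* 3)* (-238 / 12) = -119 / 6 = -19.83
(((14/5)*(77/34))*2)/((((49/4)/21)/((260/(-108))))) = -8008/153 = -52.34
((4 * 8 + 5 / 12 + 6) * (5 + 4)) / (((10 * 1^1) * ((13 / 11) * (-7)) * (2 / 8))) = -15213 / 910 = -16.72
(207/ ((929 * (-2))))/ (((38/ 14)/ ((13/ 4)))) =-18837/ 141208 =-0.13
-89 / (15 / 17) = -1513 / 15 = -100.87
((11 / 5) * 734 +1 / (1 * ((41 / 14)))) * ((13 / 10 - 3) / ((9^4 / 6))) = -1876256 / 747225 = -2.51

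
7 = 7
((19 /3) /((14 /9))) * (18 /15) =171 /35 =4.89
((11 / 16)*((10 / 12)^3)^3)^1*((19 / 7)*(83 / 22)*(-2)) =-3080078125 / 1128701952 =-2.73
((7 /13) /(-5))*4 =-28 /65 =-0.43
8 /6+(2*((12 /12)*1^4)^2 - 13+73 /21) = -130 /21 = -6.19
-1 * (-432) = 432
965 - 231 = 734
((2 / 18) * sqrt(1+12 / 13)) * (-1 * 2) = -10 * sqrt(13) / 117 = -0.31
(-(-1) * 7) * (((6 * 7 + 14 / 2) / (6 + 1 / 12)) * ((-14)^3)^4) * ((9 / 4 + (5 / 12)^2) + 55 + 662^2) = 306835729881563107240960 / 219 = 1401076392153256197447.31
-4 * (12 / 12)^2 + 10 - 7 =-1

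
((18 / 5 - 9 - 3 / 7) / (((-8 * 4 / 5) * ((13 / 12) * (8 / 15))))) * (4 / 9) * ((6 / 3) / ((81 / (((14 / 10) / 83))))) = 0.00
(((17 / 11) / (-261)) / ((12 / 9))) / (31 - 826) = 0.00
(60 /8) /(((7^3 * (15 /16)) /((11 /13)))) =88 /4459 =0.02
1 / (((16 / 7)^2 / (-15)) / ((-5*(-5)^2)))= 91875 / 256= 358.89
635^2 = 403225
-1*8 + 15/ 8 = -49/ 8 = -6.12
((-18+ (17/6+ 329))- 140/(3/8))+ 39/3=-46.50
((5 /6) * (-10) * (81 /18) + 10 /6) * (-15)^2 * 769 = -6200062.50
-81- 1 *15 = -96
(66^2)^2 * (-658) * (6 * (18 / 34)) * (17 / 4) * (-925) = 155911136396400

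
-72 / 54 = -4 / 3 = -1.33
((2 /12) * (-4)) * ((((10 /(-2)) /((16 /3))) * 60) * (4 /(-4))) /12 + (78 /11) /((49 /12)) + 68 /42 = 2983 /12936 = 0.23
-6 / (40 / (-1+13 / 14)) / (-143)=-0.00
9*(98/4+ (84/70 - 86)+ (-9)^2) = 1863/10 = 186.30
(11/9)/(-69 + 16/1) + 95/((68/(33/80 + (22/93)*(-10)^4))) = 53178500441/16088256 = 3305.42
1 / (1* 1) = 1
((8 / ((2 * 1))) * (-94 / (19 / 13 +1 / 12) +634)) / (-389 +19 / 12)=-6630240 / 1120409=-5.92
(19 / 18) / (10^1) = 19 / 180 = 0.11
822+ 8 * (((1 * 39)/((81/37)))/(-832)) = 177515/216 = 821.83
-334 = -334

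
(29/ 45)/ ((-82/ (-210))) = 203/ 123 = 1.65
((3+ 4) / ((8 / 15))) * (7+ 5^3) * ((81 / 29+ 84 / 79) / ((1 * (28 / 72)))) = 39359925 / 2291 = 17180.24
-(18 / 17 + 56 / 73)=-2266 / 1241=-1.83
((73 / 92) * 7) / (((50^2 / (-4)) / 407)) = -207977 / 57500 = -3.62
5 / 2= 2.50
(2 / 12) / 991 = 0.00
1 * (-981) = -981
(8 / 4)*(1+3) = 8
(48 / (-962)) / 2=-12 / 481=-0.02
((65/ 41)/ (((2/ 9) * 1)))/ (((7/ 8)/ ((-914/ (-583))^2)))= 1954826640/ 97548143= 20.04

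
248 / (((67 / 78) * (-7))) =-19344 / 469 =-41.25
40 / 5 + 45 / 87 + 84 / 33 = 3529 / 319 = 11.06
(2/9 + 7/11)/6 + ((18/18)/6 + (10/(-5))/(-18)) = 125/297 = 0.42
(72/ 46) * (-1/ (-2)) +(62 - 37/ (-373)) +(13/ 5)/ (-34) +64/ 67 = 6230350781/ 97714810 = 63.76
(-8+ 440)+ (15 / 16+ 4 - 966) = -8465 / 16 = -529.06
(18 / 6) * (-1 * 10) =-30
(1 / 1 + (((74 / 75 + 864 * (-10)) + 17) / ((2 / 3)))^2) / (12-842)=-418157518301 / 2075000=-201521.70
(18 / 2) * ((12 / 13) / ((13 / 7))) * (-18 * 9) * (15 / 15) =-122472 / 169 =-724.69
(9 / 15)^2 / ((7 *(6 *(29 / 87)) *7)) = 0.00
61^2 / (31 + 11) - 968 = -36935 / 42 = -879.40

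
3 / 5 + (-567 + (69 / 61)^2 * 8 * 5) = -9585672 / 18605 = -515.22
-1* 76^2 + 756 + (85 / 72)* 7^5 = 1067155 / 72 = 14821.60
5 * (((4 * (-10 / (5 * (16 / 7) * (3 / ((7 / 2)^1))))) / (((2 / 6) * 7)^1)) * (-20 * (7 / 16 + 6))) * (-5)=-90125 / 16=-5632.81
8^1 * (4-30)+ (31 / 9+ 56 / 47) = -86023 / 423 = -203.36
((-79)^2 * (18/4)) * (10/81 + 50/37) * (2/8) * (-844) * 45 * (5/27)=-72756017750/999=-72828846.60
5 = 5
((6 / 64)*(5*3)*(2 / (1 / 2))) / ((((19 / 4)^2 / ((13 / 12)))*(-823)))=-195 / 594206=-0.00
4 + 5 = 9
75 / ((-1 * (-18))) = 25 / 6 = 4.17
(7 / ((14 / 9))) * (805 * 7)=25357.50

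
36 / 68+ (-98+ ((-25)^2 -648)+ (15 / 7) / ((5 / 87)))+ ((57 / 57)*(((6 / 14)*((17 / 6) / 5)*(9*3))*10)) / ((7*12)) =-274571 / 3332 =-82.40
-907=-907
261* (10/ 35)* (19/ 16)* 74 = 183483/ 28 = 6552.96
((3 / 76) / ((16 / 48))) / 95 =9 / 7220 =0.00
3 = 3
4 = 4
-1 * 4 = -4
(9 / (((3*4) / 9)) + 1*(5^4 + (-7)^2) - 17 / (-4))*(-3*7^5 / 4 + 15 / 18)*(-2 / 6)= 2878008.47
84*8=672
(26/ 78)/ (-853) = -0.00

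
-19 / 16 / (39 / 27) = -171 / 208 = -0.82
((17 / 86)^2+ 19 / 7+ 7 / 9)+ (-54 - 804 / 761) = -18270195457 / 354586428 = -51.53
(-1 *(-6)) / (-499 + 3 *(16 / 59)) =-354 / 29393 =-0.01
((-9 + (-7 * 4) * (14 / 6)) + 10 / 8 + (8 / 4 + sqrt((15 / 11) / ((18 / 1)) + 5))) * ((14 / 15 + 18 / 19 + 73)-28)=-11396933 / 3420 + 13361 * sqrt(22110) / 18810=-3226.82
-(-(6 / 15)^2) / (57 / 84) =112 / 475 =0.24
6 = 6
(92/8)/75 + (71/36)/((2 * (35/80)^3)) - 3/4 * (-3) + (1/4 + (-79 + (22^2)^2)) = 18073723546/77175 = 234191.43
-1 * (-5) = 5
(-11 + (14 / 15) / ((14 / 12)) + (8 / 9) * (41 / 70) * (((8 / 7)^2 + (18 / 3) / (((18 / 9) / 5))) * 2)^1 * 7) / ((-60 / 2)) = -239581 / 66150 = -3.62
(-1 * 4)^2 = 16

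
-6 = -6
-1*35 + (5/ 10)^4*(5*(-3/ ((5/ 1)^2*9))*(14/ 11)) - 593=-828967/ 1320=-628.01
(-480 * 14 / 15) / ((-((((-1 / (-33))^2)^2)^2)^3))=1246271234472366342827497453263692841408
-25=-25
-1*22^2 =-484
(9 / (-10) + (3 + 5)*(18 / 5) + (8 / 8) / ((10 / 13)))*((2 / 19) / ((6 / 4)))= 584 / 285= 2.05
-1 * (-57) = 57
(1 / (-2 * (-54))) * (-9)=-1 / 12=-0.08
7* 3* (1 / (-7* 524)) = -3 / 524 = -0.01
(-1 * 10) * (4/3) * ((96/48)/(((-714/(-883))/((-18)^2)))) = -1271520/119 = -10685.04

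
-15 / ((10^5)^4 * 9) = -1 / 60000000000000000000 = -0.00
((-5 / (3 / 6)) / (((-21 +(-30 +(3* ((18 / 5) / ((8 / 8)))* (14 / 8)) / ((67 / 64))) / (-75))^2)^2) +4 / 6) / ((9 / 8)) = 14848250590035205190176 / 25058415352130941961547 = 0.59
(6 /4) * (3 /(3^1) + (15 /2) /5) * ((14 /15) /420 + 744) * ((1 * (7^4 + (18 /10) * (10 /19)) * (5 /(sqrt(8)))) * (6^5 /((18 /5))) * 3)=2062707286995 * sqrt(2) /38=76766016328.27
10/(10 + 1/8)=80/81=0.99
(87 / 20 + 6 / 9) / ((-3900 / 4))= -301 / 58500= -0.01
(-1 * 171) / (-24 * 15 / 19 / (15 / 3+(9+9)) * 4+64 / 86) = 67.03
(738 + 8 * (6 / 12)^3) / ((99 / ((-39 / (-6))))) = 9607 / 198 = 48.52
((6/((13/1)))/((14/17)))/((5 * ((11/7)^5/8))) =979608/10468315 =0.09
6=6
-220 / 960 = -11 / 48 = -0.23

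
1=1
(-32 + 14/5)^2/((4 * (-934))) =-0.23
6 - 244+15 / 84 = -6659 / 28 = -237.82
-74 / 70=-37 / 35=-1.06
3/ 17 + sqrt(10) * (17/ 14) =3/ 17 + 17 * sqrt(10)/ 14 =4.02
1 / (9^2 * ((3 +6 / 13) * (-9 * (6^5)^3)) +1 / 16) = -208 / 246790694704250867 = -0.00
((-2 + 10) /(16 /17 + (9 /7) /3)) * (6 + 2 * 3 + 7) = 18088 /163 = 110.97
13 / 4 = 3.25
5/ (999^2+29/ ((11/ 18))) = 55/ 10978533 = 0.00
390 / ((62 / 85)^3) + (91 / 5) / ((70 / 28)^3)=74933235767 / 74477500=1006.12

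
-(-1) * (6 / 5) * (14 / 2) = 42 / 5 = 8.40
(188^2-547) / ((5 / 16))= 556752 / 5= 111350.40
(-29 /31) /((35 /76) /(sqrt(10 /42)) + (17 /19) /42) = 1573656 /70301459 - 6803748*sqrt(105) /70301459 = -0.97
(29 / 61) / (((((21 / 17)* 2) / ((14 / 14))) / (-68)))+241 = 291959 / 1281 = 227.91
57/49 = 1.16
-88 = -88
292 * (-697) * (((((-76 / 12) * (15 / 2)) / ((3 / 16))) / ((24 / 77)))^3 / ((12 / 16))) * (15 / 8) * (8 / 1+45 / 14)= 2233419205259598125 / 729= 3063675178682576.30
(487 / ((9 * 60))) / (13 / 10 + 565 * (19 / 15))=487 / 387162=0.00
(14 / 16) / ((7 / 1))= 1 / 8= 0.12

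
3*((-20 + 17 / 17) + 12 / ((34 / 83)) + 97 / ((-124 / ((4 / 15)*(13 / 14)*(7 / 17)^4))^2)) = 62107837627217557 / 2011110870240300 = 30.88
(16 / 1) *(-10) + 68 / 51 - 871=-3089 / 3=-1029.67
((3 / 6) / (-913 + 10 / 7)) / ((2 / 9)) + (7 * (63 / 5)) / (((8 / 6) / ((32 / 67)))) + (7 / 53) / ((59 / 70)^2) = 5569937636347 / 175279419580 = 31.78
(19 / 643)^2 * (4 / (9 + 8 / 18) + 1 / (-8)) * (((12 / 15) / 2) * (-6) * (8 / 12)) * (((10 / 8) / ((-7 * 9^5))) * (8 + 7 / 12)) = 1078307 / 99608100004080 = 0.00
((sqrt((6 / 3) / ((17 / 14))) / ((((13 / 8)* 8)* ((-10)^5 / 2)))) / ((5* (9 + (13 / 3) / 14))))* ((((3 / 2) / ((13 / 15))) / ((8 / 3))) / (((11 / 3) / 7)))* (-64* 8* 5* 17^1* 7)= 666792* sqrt(119) / 454293125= 0.02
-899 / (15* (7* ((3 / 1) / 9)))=-899 / 35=-25.69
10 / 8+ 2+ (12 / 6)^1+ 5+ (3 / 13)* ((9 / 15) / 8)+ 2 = 6379 / 520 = 12.27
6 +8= 14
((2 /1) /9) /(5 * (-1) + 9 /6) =-4 /63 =-0.06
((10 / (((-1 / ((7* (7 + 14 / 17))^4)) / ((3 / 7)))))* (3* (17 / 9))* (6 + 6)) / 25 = -2575798735272 / 24565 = -104856451.67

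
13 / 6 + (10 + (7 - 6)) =79 / 6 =13.17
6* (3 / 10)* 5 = 9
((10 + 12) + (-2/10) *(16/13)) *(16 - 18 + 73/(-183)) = -620746/11895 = -52.19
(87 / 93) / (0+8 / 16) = 58 / 31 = 1.87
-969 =-969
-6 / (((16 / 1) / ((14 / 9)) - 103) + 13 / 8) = 336 / 5101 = 0.07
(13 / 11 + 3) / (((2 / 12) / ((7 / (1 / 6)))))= 11592 / 11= 1053.82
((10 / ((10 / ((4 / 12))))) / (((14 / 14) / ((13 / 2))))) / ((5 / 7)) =91 / 30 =3.03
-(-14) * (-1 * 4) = -56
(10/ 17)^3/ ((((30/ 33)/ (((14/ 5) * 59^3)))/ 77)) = 48707683640/ 4913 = 9914041.04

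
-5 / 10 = -1 / 2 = -0.50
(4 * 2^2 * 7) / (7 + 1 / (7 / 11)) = 196 / 15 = 13.07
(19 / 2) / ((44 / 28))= 133 / 22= 6.05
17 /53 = 0.32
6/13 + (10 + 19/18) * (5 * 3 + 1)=20750/117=177.35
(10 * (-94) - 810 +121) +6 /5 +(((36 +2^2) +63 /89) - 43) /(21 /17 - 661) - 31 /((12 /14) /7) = -7041084757 /3743340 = -1880.96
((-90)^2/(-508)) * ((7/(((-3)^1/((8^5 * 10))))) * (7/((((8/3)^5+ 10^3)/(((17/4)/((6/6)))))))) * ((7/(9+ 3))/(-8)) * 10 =-233036.64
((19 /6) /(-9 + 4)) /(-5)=0.13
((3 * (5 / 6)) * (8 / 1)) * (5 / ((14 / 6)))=300 / 7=42.86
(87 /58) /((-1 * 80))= -3 /160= -0.02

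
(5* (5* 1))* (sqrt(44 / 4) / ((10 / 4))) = 10* sqrt(11) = 33.17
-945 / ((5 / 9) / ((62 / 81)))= -1302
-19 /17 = -1.12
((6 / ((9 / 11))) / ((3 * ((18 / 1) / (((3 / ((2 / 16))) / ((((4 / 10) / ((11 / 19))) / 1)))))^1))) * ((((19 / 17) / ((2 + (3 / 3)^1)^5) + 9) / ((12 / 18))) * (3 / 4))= 47.79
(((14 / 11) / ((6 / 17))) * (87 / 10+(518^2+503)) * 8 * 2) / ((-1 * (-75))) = 853105288 / 4125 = 206813.40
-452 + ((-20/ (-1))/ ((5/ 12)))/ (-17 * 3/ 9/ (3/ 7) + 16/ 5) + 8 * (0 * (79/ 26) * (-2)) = -206012/ 451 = -456.79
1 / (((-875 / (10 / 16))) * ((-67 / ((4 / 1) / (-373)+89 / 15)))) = 33137 / 524811000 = 0.00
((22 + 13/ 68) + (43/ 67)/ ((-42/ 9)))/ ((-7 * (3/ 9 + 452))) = -2110005/ 302942108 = -0.01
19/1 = 19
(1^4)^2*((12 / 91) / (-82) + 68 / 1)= 253702 / 3731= 68.00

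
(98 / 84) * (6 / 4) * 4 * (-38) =-266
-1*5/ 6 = -5/ 6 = -0.83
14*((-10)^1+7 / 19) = -2562 / 19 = -134.84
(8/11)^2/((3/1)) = 64/363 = 0.18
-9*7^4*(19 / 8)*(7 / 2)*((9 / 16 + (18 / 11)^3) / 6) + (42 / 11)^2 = -100858737861 / 681472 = -148001.29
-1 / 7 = -0.14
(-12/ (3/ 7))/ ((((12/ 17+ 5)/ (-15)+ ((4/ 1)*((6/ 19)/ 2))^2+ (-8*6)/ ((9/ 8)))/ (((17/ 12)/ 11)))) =3651515/ 43185747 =0.08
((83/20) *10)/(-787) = -83/1574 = -0.05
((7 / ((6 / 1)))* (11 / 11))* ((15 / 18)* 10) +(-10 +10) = 175 / 18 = 9.72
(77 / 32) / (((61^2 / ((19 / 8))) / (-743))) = -1087009 / 952576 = -1.14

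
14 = 14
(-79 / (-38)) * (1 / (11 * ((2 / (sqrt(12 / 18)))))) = 79 * sqrt(6) / 2508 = 0.08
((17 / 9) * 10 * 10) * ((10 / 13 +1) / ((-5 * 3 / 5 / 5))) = -195500 / 351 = -556.98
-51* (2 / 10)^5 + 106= 331199 / 3125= 105.98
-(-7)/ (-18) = -0.39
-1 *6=-6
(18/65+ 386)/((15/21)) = 175756/325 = 540.79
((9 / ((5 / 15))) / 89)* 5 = 135 / 89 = 1.52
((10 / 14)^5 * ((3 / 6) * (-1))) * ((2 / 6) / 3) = -3125 / 302526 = -0.01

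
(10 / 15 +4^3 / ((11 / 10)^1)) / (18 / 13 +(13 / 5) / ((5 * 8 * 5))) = 25246000 / 599577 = 42.11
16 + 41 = 57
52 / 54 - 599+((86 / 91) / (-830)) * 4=-609796099 / 1019655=-598.04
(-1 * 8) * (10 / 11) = -80 / 11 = -7.27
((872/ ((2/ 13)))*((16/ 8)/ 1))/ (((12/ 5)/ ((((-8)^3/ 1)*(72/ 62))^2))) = 1604698767360/ 961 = 1669821818.27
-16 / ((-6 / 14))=112 / 3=37.33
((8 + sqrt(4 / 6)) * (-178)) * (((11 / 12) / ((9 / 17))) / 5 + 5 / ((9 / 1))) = -173372 / 135 - 43343 * sqrt(6) / 810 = -1415.31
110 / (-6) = -55 / 3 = -18.33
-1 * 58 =-58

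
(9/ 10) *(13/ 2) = 117/ 20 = 5.85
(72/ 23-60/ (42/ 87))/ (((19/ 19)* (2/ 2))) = -19506/ 161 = -121.16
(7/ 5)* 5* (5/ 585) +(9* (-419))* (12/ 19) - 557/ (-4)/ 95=-105821851/ 44460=-2380.16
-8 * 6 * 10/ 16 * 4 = -120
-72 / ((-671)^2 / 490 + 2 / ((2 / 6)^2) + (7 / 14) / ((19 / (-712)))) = -670320 / 8547719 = -0.08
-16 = -16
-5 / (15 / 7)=-7 / 3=-2.33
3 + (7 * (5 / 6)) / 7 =3.83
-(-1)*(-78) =-78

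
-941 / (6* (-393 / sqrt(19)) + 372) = 554249 / 244239 + 123271* sqrt(19) / 162826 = 5.57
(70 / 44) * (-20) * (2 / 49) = -100 / 77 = -1.30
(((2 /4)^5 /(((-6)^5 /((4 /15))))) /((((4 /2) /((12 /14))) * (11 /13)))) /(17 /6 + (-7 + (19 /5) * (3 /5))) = 65 /225929088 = 0.00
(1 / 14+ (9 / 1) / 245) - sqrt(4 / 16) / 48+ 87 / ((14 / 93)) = 13595179 / 23520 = 578.03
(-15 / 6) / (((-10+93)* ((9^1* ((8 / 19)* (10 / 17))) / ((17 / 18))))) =-5491 / 430272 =-0.01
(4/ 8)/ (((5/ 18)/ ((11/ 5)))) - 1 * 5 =-26/ 25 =-1.04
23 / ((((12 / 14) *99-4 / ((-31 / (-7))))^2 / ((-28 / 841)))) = -7581329 / 69781033921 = -0.00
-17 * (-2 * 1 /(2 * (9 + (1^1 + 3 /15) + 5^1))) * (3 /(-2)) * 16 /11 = -510 /209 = -2.44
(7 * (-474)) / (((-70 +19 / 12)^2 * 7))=-68256 / 674041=-0.10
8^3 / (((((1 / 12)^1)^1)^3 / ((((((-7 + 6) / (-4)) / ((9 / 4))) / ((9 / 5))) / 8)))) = 20480 / 3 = 6826.67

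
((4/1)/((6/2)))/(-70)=-2/105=-0.02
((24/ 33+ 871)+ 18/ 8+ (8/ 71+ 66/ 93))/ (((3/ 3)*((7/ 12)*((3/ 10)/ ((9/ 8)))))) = 3812359275/ 677908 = 5623.71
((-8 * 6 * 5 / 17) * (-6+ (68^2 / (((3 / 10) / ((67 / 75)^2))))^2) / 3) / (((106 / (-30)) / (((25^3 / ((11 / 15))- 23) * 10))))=12911807407673695889536 / 301046625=42889726492279.05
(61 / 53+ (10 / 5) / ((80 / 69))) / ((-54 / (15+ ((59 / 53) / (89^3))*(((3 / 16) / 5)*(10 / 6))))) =-54673053390683 / 68437713749760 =-0.80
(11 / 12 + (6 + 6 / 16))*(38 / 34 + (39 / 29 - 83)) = -2316125 / 3944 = -587.25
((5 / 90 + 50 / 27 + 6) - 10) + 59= 3073 / 54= 56.91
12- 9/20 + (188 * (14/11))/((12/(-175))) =-2295377/660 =-3477.84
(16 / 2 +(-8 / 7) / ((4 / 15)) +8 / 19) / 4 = 275 / 266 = 1.03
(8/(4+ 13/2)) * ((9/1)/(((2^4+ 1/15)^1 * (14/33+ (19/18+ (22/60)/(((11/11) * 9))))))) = 0.28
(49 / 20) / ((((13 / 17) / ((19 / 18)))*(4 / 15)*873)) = 15827 / 1089504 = 0.01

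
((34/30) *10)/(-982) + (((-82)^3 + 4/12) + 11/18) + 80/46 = -112078235677/203274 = -551365.33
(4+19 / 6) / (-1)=-43 / 6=-7.17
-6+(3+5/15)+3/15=-37/15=-2.47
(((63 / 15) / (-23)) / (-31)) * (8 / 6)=28 / 3565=0.01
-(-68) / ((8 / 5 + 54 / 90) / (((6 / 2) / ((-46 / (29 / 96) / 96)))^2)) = 643365 / 5819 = 110.56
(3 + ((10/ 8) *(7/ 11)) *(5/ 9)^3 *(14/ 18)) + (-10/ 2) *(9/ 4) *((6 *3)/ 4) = -27435901/ 577368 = -47.52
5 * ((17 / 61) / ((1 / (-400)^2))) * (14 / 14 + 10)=149600000 / 61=2452459.02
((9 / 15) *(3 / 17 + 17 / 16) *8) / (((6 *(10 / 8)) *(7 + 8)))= 337 / 6375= 0.05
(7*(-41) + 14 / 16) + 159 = -1017 / 8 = -127.12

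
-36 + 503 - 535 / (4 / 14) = -2811 / 2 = -1405.50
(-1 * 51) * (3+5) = -408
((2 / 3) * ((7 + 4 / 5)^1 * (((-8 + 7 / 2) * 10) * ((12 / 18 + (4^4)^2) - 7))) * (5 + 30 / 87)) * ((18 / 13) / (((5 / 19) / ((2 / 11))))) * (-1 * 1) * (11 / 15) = 8336946312 / 145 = 57496181.46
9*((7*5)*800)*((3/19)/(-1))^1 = -756000/19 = -39789.47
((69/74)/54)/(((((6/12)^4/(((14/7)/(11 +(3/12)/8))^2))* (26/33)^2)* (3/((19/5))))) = 216584192/11687701155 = 0.02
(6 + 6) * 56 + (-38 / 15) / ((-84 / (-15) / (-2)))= 14131 / 21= 672.90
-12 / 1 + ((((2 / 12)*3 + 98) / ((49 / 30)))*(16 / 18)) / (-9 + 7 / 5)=-53216 / 2793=-19.05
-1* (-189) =189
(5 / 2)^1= 5 / 2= 2.50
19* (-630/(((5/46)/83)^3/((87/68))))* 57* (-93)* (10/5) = 72291968281815866.94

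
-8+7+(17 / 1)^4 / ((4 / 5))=417601 / 4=104400.25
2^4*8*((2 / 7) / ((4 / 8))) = 73.14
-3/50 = -0.06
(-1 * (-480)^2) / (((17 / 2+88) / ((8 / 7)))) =-3686400 / 1351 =-2728.65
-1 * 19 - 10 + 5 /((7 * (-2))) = -411 /14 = -29.36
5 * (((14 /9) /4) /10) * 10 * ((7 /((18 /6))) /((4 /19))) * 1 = 4655 /216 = 21.55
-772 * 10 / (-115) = 1544 / 23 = 67.13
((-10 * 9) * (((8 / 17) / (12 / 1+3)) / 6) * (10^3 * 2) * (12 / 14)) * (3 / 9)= -32000 / 119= -268.91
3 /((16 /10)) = 15 /8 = 1.88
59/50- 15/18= 26/75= 0.35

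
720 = 720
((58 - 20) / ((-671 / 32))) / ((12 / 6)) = -608 / 671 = -0.91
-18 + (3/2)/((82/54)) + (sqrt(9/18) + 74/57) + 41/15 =-101119/7790 + sqrt(2)/2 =-12.27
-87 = -87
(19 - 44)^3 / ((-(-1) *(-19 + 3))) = 15625 / 16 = 976.56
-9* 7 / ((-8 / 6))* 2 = 189 / 2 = 94.50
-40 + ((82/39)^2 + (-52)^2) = 2668.42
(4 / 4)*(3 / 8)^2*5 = 45 / 64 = 0.70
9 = 9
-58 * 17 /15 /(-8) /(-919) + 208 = 207.99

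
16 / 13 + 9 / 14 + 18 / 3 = 1433 / 182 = 7.87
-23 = -23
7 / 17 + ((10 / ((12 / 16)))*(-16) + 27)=-9482 / 51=-185.92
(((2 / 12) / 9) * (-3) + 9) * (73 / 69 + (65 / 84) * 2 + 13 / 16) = 2935 / 96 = 30.57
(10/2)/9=5/9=0.56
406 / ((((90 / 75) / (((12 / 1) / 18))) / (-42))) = -9473.33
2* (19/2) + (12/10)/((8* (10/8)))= 478/25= 19.12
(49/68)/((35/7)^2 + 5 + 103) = 7/1292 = 0.01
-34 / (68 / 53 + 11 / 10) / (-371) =340 / 8841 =0.04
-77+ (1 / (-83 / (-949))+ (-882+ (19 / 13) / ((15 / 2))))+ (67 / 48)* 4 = -60971359 / 64740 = -941.79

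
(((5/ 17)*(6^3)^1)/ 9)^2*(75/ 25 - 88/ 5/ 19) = 567360/ 5491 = 103.33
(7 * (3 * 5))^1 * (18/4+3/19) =18585/38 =489.08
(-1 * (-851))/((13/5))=4255/13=327.31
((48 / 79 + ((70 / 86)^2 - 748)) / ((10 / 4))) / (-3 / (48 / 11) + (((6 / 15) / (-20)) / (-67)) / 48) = 7015741369920 / 16148002979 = 434.46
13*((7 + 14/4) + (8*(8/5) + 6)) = 3809/10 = 380.90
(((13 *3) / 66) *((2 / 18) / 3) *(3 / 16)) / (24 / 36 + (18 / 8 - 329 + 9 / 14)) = -91 / 7216968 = -0.00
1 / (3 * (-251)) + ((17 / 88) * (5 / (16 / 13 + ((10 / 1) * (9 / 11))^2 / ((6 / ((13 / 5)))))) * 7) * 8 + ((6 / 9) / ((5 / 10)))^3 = 78840775 / 18962046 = 4.16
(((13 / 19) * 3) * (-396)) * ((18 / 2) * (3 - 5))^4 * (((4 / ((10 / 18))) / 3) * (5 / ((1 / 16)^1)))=-311279874048 / 19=-16383151265.68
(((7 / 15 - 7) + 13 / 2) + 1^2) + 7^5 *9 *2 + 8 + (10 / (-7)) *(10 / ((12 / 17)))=21176031 / 70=302514.73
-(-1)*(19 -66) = -47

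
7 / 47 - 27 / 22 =-1115 / 1034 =-1.08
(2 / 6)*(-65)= -21.67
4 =4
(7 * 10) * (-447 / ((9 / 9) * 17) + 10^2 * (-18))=-2173290 / 17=-127840.59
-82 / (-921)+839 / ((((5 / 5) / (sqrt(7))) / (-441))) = 82 / 921 - 369999 * sqrt(7) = -978925.25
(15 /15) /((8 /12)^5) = 243 /32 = 7.59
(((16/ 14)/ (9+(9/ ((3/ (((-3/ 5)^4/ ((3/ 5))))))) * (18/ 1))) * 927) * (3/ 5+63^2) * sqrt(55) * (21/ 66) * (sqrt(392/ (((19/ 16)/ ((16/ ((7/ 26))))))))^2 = 9421248912.74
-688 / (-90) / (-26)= -172 / 585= -0.29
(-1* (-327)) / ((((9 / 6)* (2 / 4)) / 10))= 4360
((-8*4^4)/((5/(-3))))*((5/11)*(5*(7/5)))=43008/11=3909.82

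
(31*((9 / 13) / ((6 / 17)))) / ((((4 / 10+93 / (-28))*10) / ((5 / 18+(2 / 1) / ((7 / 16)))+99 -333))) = 1170467 / 2454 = 476.96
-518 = -518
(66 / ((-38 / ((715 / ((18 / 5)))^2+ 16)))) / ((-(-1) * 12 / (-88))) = 1547082889 / 3078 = 502626.02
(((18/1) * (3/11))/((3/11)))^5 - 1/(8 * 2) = 30233087/16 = 1889567.94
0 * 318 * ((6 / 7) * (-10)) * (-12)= 0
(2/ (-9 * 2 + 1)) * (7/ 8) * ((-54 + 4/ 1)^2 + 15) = -258.90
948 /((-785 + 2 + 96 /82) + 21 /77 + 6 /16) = -1140128 /939501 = -1.21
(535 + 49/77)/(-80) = -1473/220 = -6.70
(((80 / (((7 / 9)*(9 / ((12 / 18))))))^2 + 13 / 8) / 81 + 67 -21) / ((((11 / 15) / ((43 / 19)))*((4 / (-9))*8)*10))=-574302023 / 141571584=-4.06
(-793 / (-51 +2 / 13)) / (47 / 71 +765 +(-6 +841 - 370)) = 731939 / 57756197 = 0.01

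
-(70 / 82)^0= -1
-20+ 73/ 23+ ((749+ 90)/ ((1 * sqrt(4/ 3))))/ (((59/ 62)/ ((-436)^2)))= -387/ 23+ 4944206864 * sqrt(3)/ 59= 145146042.35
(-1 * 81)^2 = 6561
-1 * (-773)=773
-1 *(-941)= 941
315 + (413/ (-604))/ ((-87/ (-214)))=8232119/ 26274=313.32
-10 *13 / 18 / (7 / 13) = -845 / 63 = -13.41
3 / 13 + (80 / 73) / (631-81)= 0.23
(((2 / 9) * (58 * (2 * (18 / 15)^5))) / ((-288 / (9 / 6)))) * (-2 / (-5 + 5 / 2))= -4176 / 15625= -0.27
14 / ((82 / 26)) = 182 / 41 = 4.44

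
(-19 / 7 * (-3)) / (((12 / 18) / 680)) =58140 / 7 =8305.71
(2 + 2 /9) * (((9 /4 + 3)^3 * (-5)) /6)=-8575 /32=-267.97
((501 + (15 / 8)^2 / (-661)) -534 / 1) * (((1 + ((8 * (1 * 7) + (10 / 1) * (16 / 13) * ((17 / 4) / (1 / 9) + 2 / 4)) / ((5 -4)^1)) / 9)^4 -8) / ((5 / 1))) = -1146483566972568174083 / 13212154088640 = -86774916.44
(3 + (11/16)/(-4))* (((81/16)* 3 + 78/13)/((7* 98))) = 61359/702464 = 0.09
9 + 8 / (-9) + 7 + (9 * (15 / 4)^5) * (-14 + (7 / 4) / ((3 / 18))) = -430287097 / 18432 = -23344.57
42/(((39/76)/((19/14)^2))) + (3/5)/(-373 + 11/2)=150.75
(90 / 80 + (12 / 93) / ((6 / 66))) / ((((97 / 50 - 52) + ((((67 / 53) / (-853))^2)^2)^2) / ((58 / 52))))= -7983008137337211175482507060426777518929475 / 140817000364265255108756202568183125221205112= -0.06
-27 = -27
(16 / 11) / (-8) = -2 / 11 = -0.18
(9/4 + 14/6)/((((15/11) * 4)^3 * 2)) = 14641/1036800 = 0.01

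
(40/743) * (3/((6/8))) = 160/743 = 0.22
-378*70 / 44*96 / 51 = -1131.98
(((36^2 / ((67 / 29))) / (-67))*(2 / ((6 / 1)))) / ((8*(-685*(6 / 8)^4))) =14848 / 9224895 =0.00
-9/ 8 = -1.12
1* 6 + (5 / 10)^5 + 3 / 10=1013 / 160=6.33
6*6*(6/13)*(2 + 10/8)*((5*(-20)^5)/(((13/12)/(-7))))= 72576000000/13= 5582769230.77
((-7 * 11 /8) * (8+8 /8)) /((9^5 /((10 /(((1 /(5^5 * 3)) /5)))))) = -6015625 /8748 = -687.66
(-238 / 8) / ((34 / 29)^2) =-5887 / 272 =-21.64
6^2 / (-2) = -18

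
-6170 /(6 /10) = -30850 /3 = -10283.33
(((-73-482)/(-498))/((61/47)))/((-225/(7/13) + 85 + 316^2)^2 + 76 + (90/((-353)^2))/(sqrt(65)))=5217495714608970837535672090/60183661411221491487650303858434891469-23412816785295 *sqrt(65)/240734645644885965950601215433739565876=0.00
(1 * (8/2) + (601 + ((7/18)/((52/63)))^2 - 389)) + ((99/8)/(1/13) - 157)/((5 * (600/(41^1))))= 438605587/2028000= 216.27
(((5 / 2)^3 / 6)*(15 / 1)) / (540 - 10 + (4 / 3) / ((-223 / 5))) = 16725 / 226912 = 0.07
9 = 9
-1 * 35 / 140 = -1 / 4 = -0.25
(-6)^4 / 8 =162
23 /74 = 0.31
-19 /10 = -1.90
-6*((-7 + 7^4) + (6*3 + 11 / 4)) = -28977 / 2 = -14488.50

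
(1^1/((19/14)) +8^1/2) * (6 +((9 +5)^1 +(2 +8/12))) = 2040/19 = 107.37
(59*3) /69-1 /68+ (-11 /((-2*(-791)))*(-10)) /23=3159039 /1237124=2.55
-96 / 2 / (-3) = 16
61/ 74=0.82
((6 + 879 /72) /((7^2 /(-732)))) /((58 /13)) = -60.97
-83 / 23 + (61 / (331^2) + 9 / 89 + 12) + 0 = 1904733291 / 224271367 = 8.49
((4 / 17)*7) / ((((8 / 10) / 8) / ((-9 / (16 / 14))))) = -2205 / 17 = -129.71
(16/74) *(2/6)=8/111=0.07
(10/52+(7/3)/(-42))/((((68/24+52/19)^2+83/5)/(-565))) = -65268800/40232309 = -1.62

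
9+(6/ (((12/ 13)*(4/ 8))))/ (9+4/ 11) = 1070/ 103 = 10.39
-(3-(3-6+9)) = 3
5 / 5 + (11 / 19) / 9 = 182 / 171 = 1.06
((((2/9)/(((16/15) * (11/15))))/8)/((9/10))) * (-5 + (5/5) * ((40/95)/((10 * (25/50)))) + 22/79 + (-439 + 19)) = -26557525/1585056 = -16.75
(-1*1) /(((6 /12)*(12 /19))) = -19 /6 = -3.17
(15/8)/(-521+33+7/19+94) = -95/19944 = -0.00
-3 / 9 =-1 / 3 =-0.33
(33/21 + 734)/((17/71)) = 365579/119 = 3072.09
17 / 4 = 4.25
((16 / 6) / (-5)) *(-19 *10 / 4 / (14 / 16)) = 608 / 21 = 28.95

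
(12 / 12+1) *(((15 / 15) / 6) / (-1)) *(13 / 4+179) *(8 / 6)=-81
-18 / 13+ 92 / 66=4 / 429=0.01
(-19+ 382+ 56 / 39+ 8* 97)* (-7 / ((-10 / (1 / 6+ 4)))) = 1556695 / 468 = 3326.27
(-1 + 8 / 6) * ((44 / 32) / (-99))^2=1 / 15552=0.00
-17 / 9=-1.89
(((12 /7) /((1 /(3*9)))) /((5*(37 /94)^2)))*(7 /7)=2862864 /47915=59.75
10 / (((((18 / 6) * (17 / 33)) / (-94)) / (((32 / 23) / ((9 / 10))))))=-3308800 / 3519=-940.27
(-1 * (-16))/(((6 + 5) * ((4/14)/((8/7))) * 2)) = 32/11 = 2.91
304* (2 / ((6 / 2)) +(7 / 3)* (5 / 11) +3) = 15808 / 11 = 1437.09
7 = 7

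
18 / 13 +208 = 2722 / 13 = 209.38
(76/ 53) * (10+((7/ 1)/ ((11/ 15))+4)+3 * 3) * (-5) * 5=-680200/ 583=-1166.72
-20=-20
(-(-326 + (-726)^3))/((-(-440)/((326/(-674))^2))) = 5083413585319/24985180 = 203457.15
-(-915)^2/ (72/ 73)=-6790825/ 8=-848853.12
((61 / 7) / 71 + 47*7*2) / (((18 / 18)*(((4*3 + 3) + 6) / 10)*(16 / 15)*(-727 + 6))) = -8177175 / 20066872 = -0.41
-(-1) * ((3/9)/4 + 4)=49/12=4.08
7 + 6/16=59/8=7.38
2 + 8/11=30/11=2.73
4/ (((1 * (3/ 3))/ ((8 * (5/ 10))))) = 16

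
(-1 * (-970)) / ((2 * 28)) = 485 / 28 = 17.32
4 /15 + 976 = 14644 /15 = 976.27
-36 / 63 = -0.57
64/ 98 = 32/ 49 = 0.65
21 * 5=105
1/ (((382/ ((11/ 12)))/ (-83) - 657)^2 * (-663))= -833569/ 242213511954375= -0.00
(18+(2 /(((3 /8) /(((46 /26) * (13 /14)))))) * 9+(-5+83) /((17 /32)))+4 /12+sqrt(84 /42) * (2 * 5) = 10 * sqrt(2)+87113 /357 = 258.16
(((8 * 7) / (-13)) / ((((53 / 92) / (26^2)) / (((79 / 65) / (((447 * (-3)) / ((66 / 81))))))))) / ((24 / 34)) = 152220992 / 28784565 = 5.29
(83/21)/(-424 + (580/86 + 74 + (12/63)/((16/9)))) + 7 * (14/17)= 7130806/1239453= 5.75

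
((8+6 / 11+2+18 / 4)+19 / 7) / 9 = 2735 / 1386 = 1.97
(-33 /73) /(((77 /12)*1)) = -36 /511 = -0.07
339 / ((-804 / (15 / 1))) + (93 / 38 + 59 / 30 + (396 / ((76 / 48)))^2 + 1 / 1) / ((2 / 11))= 499311088273 / 1451220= 344062.99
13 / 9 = 1.44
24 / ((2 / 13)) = 156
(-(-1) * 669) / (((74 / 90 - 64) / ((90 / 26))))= -1354725 / 36959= -36.65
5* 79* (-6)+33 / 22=-4737 / 2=-2368.50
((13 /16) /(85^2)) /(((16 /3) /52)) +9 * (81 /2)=168545307 /462400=364.50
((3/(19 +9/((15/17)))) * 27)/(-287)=-405/41902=-0.01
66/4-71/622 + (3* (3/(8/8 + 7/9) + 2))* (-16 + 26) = 316003/2488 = 127.01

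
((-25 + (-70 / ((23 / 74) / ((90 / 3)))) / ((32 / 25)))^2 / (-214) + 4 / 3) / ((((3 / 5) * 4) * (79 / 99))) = -39281284443005 / 572369536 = -68629.24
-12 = -12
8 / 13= 0.62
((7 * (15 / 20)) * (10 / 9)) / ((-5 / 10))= -35 / 3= -11.67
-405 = -405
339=339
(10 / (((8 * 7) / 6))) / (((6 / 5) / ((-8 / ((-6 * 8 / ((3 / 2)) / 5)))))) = 125 / 112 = 1.12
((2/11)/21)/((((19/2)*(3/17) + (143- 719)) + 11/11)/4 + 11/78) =-3536/58479883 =-0.00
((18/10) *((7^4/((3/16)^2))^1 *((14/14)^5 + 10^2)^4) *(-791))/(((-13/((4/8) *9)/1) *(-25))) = -227670424745000832/1625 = -140104876766154.36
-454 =-454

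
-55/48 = -1.15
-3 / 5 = -0.60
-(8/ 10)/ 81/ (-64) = 1/ 6480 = 0.00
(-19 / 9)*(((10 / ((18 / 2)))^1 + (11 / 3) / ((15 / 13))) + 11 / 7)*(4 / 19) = -7384 / 2835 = -2.60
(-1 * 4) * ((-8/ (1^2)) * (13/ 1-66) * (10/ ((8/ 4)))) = -8480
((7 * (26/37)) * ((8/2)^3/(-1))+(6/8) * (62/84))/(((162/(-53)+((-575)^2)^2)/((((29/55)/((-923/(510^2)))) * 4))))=21566615310/12622173005184743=0.00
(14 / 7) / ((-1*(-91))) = 2 / 91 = 0.02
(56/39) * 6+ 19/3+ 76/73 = 45523/2847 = 15.99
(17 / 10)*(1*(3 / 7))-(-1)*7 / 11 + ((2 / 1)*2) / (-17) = 14787 / 13090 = 1.13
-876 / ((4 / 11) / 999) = -2406591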